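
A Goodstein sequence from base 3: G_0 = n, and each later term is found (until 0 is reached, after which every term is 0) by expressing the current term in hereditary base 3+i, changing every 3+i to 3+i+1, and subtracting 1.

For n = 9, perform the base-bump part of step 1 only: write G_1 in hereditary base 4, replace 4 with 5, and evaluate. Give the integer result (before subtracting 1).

18

i=0: 9 = 3^2 (b=3); 3→4: 4^2 = 16; 16−1 = 15
i=1: 15 = 3·4 + 3 (b=4); 4→5: 3·5 + 3 = 18; 18−1 = 17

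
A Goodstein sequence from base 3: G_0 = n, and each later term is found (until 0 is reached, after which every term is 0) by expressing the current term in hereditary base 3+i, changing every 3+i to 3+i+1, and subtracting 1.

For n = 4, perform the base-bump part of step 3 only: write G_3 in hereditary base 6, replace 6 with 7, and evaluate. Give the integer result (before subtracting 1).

3

[0] 4 ≡ 3 + 1 (base 3). Lift 4: 5. −1: 4.
[1] 4 ≡ 4 (base 4). Lift 5: 5. −1: 4.
[2] 4 ≡ 4 (base 5). Lift 6: 4. −1: 3.
[3] 3 ≡ 3 (base 6). Lift 7: 3. −1: 2.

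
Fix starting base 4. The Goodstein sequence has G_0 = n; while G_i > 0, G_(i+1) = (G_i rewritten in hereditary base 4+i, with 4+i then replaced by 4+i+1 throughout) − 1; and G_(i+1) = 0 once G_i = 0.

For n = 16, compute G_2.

base 4: 16 = 4^2; at 5: 5^2 = 25; next = 24
base 5: 24 = 4·5 + 4; at 6: 4·6 + 4 = 28; next = 27
base 6: 27 = 4·6 + 3; at 7: 4·7 + 3 = 31; next = 30

27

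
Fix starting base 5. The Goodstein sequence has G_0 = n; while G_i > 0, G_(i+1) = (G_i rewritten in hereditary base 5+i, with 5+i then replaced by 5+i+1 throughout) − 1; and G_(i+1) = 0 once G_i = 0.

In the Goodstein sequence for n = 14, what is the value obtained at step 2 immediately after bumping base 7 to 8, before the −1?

18

[0] 14 ≡ 2·5 + 4 (base 5). Lift 6: 16. −1: 15.
[1] 15 ≡ 2·6 + 3 (base 6). Lift 7: 17. −1: 16.
[2] 16 ≡ 2·7 + 2 (base 7). Lift 8: 18. −1: 17.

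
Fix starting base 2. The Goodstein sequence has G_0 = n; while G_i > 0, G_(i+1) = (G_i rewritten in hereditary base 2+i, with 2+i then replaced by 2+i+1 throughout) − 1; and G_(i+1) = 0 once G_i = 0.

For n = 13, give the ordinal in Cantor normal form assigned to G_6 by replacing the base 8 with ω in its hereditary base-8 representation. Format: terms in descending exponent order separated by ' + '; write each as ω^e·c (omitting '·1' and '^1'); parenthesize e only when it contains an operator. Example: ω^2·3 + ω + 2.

(0) 13|_2 = 2^(2 + 1) + 2^2 + 1 ↦ 3^(3 + 1) + 3^3 + 1|_3 = 109 ⇒ 108
(1) 108|_3 = 3^(3 + 1) + 3^3 ↦ 4^(4 + 1) + 4^4|_4 = 1280 ⇒ 1279
(2) 1279|_4 = 4^(4 + 1) + 3·4^3 + 3·4^2 + 3·4 + 3 ↦ 5^(5 + 1) + 3·5^3 + 3·5^2 + 3·5 + 3|_5 = 16093 ⇒ 16092
(3) 16092|_5 = 5^(5 + 1) + 3·5^3 + 3·5^2 + 3·5 + 2 ↦ 6^(6 + 1) + 3·6^3 + 3·6^2 + 3·6 + 2|_6 = 280712 ⇒ 280711
(4) 280711|_6 = 6^(6 + 1) + 3·6^3 + 3·6^2 + 3·6 + 1 ↦ 7^(7 + 1) + 3·7^3 + 3·7^2 + 3·7 + 1|_7 = 5765999 ⇒ 5765998
(5) 5765998|_7 = 7^(7 + 1) + 3·7^3 + 3·7^2 + 3·7 ↦ 8^(8 + 1) + 3·8^3 + 3·8^2 + 3·8|_8 = 134219480 ⇒ 134219479
(6) 134219479|_8 = 8^(8 + 1) + 3·8^3 + 3·8^2 + 2·8 + 7 ↦ 9^(9 + 1) + 3·9^3 + 3·9^2 + 2·9 + 7|_9 = 3486786856 ⇒ 3486786855

ω^(ω + 1) + ω^3·3 + ω^2·3 + ω·2 + 7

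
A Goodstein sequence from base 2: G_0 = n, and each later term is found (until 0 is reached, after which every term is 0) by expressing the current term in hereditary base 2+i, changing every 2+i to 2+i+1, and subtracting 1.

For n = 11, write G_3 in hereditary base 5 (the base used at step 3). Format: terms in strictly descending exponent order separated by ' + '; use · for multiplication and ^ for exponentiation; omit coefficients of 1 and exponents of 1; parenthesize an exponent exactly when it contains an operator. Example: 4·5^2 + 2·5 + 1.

G_0 = 11. HB_2(11) = 2^(2 + 1) + 2 + 1. Bump = 85. G_1 = 84.
G_1 = 84. HB_3(84) = 3^(3 + 1) + 3. Bump = 1028. G_2 = 1027.
G_2 = 1027. HB_4(1027) = 4^(4 + 1) + 3. Bump = 15628. G_3 = 15627.
G_3 = 15627. HB_5(15627) = 5^(5 + 1) + 2. Bump = 279938. G_4 = 279937.

5^(5 + 1) + 2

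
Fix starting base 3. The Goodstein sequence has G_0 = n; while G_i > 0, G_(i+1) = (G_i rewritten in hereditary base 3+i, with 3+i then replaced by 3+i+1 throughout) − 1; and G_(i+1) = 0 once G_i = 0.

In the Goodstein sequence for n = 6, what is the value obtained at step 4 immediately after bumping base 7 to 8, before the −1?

8

G_0=6  [base 3] 2·3  →[3↦4]→  2·4 = 8  −1 ⇒ G_1=7
G_1=7  [base 4] 4 + 3  →[4↦5]→  5 + 3 = 8  −1 ⇒ G_2=7
G_2=7  [base 5] 5 + 2  →[5↦6]→  6 + 2 = 8  −1 ⇒ G_3=7
G_3=7  [base 6] 6 + 1  →[6↦7]→  7 + 1 = 8  −1 ⇒ G_4=7
G_4=7  [base 7] 7  →[7↦8]→  8 = 8  −1 ⇒ G_5=7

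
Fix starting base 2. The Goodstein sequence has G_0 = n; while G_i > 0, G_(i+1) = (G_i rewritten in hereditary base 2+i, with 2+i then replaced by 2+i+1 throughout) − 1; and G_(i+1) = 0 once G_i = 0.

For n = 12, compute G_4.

280019

G_0=12  [base 2] 2^(2 + 1) + 2^2  →[2↦3]→  3^(3 + 1) + 3^3 = 108  −1 ⇒ G_1=107
G_1=107  [base 3] 3^(3 + 1) + 2·3^2 + 2·3 + 2  →[3↦4]→  4^(4 + 1) + 2·4^2 + 2·4 + 2 = 1066  −1 ⇒ G_2=1065
G_2=1065  [base 4] 4^(4 + 1) + 2·4^2 + 2·4 + 1  →[4↦5]→  5^(5 + 1) + 2·5^2 + 2·5 + 1 = 15686  −1 ⇒ G_3=15685
G_3=15685  [base 5] 5^(5 + 1) + 2·5^2 + 2·5  →[5↦6]→  6^(6 + 1) + 2·6^2 + 2·6 = 280020  −1 ⇒ G_4=280019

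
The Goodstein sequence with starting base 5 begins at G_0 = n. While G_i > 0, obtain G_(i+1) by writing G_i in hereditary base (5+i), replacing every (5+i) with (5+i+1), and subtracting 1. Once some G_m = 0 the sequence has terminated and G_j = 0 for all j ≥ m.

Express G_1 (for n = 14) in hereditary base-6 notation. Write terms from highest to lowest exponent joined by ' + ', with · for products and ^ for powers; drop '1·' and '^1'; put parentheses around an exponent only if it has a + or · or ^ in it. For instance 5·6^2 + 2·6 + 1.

2·6 + 3

base 5: 14 = 2·5 + 4; at 6: 2·6 + 4 = 16; next = 15
base 6: 15 = 2·6 + 3; at 7: 2·7 + 3 = 17; next = 16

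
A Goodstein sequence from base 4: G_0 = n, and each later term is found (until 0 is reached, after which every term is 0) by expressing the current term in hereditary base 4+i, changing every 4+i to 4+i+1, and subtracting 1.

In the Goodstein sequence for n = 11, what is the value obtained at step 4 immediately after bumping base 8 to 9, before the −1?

step 0: 11 = 2·4 + 3; sub 5 for 4: 2·5 + 3; = 13; G_1 = 13−1 = 12
step 1: 12 = 2·5 + 2; sub 6 for 5: 2·6 + 2; = 14; G_2 = 14−1 = 13
step 2: 13 = 2·6 + 1; sub 7 for 6: 2·7 + 1; = 15; G_3 = 15−1 = 14
step 3: 14 = 2·7; sub 8 for 7: 2·8; = 16; G_4 = 16−1 = 15

16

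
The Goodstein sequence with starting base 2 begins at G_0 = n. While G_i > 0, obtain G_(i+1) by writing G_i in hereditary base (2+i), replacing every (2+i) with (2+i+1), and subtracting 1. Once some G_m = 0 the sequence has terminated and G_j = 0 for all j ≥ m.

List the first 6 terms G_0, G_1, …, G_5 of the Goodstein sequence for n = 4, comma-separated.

4, 26, 41, 60, 83, 109

base 2: 4 = 2^2; at 3: 3^3 = 27; next = 26
base 3: 26 = 2·3^2 + 2·3 + 2; at 4: 2·4^2 + 2·4 + 2 = 42; next = 41
base 4: 41 = 2·4^2 + 2·4 + 1; at 5: 2·5^2 + 2·5 + 1 = 61; next = 60
base 5: 60 = 2·5^2 + 2·5; at 6: 2·6^2 + 2·6 = 84; next = 83
base 6: 83 = 2·6^2 + 6 + 5; at 7: 2·7^2 + 7 + 5 = 110; next = 109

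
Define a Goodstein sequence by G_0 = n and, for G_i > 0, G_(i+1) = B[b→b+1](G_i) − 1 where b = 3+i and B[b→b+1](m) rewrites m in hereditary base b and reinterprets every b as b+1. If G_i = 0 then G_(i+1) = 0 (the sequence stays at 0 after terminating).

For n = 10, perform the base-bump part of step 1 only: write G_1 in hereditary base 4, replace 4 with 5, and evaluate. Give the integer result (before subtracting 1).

i=0: 10 = 3^2 + 1 (b=3); 3→4: 4^2 + 1 = 17; 17−1 = 16
i=1: 16 = 4^2 (b=4); 4→5: 5^2 = 25; 25−1 = 24

25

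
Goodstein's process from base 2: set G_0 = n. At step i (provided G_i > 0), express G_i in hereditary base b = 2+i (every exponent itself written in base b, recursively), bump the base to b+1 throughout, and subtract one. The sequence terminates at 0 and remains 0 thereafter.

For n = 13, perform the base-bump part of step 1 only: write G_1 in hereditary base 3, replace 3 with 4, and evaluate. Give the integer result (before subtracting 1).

1280

step 0: 13 = 2^(2 + 1) + 2^2 + 1; sub 3 for 2: 3^(3 + 1) + 3^3 + 1; = 109; G_1 = 109−1 = 108
step 1: 108 = 3^(3 + 1) + 3^3; sub 4 for 3: 4^(4 + 1) + 4^4; = 1280; G_2 = 1280−1 = 1279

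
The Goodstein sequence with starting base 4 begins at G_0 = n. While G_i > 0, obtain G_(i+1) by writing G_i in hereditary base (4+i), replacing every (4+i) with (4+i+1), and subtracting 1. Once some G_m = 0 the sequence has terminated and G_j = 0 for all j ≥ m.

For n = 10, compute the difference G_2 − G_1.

base 4: 10 = 2·4 + 2; at 5: 2·5 + 2 = 12; next = 11
base 5: 11 = 2·5 + 1; at 6: 2·6 + 1 = 13; next = 12

1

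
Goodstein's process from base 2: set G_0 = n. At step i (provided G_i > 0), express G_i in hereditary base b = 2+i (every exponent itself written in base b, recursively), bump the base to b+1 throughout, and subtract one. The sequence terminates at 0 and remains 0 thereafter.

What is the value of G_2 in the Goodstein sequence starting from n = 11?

1027

[0] 11 ≡ 2^(2 + 1) + 2 + 1 (base 2). Lift 3: 85. −1: 84.
[1] 84 ≡ 3^(3 + 1) + 3 (base 3). Lift 4: 1028. −1: 1027.
[2] 1027 ≡ 4^(4 + 1) + 3 (base 4). Lift 5: 15628. −1: 15627.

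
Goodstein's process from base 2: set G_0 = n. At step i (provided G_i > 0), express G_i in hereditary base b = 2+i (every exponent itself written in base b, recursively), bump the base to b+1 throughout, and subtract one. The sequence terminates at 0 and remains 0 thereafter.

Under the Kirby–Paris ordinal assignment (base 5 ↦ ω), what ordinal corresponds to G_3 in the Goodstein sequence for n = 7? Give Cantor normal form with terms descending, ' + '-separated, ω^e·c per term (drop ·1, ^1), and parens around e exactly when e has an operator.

G_0=7  [base 2] 2^2 + 2 + 1  →[2↦3]→  3^3 + 3 + 1 = 31  −1 ⇒ G_1=30
G_1=30  [base 3] 3^3 + 3  →[3↦4]→  4^4 + 4 = 260  −1 ⇒ G_2=259
G_2=259  [base 4] 4^4 + 3  →[4↦5]→  5^5 + 3 = 3128  −1 ⇒ G_3=3127
G_3=3127  [base 5] 5^5 + 2  →[5↦6]→  6^6 + 2 = 46658  −1 ⇒ G_4=46657

ω^ω + 2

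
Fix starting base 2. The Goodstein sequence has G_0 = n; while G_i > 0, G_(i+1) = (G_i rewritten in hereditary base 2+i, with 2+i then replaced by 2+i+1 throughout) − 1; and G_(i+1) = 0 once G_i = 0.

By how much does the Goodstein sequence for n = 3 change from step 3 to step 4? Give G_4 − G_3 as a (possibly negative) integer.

-1

G_0 = 3. HB_2(3) = 2 + 1. Bump = 4. G_1 = 3.
G_1 = 3. HB_3(3) = 3. Bump = 4. G_2 = 3.
G_2 = 3. HB_4(3) = 3. Bump = 3. G_3 = 2.
G_3 = 2. HB_5(2) = 2. Bump = 2. G_4 = 1.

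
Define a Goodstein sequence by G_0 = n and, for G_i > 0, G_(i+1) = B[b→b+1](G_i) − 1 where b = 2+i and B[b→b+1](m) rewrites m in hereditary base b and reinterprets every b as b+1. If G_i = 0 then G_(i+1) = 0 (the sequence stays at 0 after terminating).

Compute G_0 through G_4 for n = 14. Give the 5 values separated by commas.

G_0=14  [base 2] 2^(2 + 1) + 2^2 + 2  →[2↦3]→  3^(3 + 1) + 3^3 + 3 = 111  −1 ⇒ G_1=110
G_1=110  [base 3] 3^(3 + 1) + 3^3 + 2  →[3↦4]→  4^(4 + 1) + 4^4 + 2 = 1282  −1 ⇒ G_2=1281
G_2=1281  [base 4] 4^(4 + 1) + 4^4 + 1  →[4↦5]→  5^(5 + 1) + 5^5 + 1 = 18751  −1 ⇒ G_3=18750
G_3=18750  [base 5] 5^(5 + 1) + 5^5  →[5↦6]→  6^(6 + 1) + 6^6 = 326592  −1 ⇒ G_4=326591

14, 110, 1281, 18750, 326591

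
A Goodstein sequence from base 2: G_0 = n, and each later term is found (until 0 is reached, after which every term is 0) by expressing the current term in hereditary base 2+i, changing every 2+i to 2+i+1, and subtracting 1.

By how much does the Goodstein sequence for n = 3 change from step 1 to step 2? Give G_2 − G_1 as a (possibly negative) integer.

0

[0] 3 ≡ 2 + 1 (base 2). Lift 3: 4. −1: 3.
[1] 3 ≡ 3 (base 3). Lift 4: 4. −1: 3.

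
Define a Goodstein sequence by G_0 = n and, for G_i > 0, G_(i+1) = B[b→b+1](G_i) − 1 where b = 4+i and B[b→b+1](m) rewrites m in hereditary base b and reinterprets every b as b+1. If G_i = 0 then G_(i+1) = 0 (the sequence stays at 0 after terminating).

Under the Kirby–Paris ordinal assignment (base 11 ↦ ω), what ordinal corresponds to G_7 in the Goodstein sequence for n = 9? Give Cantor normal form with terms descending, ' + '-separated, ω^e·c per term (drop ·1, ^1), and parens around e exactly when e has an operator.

step 0: 9 = 2·4 + 1; sub 5 for 4: 2·5 + 1; = 11; G_1 = 11−1 = 10
step 1: 10 = 2·5; sub 6 for 5: 2·6; = 12; G_2 = 12−1 = 11
step 2: 11 = 6 + 5; sub 7 for 6: 7 + 5; = 12; G_3 = 12−1 = 11
step 3: 11 = 7 + 4; sub 8 for 7: 8 + 4; = 12; G_4 = 12−1 = 11
step 4: 11 = 8 + 3; sub 9 for 8: 9 + 3; = 12; G_5 = 12−1 = 11
step 5: 11 = 9 + 2; sub 10 for 9: 10 + 2; = 12; G_6 = 12−1 = 11
step 6: 11 = 10 + 1; sub 11 for 10: 11 + 1; = 12; G_7 = 12−1 = 11
step 7: 11 = 11; sub 12 for 11: 12; = 12; G_8 = 12−1 = 11

ω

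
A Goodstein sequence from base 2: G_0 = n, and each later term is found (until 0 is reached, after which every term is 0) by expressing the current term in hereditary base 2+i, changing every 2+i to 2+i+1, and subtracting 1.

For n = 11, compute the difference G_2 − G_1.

base 2: 11 = 2^(2 + 1) + 2 + 1; at 3: 3^(3 + 1) + 3 + 1 = 85; next = 84
base 3: 84 = 3^(3 + 1) + 3; at 4: 4^(4 + 1) + 4 = 1028; next = 1027

943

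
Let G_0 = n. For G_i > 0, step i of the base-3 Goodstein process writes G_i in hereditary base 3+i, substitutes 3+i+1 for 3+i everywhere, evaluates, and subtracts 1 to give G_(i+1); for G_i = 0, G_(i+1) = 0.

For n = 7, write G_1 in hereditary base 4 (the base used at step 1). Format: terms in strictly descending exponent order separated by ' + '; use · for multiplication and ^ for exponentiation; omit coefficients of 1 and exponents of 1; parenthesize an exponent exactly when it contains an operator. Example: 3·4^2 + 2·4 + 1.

2·4

base 3: 7 = 2·3 + 1; at 4: 2·4 + 1 = 9; next = 8
base 4: 8 = 2·4; at 5: 2·5 = 10; next = 9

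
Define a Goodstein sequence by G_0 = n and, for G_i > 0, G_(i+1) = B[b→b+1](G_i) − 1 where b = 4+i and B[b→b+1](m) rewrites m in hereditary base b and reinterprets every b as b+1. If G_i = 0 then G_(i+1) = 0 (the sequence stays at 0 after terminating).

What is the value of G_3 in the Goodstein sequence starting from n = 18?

48

18 —HB4→ 4^2 + 2 —bump→ 5^2 + 2 = 27 —(−1)→ 26
26 —HB5→ 5^2 + 1 —bump→ 6^2 + 1 = 37 —(−1)→ 36
36 —HB6→ 6^2 —bump→ 7^2 = 49 —(−1)→ 48
48 —HB7→ 6·7 + 6 —bump→ 6·8 + 6 = 54 —(−1)→ 53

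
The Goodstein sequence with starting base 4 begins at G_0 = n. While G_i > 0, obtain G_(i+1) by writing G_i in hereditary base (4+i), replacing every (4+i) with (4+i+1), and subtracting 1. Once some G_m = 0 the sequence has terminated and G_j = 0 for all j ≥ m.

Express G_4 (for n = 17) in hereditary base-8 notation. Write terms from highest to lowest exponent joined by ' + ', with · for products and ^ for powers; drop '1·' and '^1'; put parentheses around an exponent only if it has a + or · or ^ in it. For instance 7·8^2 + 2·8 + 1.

5·8 + 3

i=0: 17 = 4^2 + 1 (b=4); 4→5: 5^2 + 1 = 26; 26−1 = 25
i=1: 25 = 5^2 (b=5); 5→6: 6^2 = 36; 36−1 = 35
i=2: 35 = 5·6 + 5 (b=6); 6→7: 5·7 + 5 = 40; 40−1 = 39
i=3: 39 = 5·7 + 4 (b=7); 7→8: 5·8 + 4 = 44; 44−1 = 43
i=4: 43 = 5·8 + 3 (b=8); 8→9: 5·9 + 3 = 48; 48−1 = 47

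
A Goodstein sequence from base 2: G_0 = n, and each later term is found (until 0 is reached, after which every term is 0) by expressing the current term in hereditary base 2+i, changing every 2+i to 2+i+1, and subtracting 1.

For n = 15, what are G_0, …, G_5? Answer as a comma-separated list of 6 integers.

[0] 15 ≡ 2^(2 + 1) + 2^2 + 2 + 1 (base 2). Lift 3: 112. −1: 111.
[1] 111 ≡ 3^(3 + 1) + 3^3 + 3 (base 3). Lift 4: 1284. −1: 1283.
[2] 1283 ≡ 4^(4 + 1) + 4^4 + 3 (base 4). Lift 5: 18753. −1: 18752.
[3] 18752 ≡ 5^(5 + 1) + 5^5 + 2 (base 5). Lift 6: 326594. −1: 326593.
[4] 326593 ≡ 6^(6 + 1) + 6^6 + 1 (base 6). Lift 7: 6588345. −1: 6588344.

15, 111, 1283, 18752, 326593, 6588344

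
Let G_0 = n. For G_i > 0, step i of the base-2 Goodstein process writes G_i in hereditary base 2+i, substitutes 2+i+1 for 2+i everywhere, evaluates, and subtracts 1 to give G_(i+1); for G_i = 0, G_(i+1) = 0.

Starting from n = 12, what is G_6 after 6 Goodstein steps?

134217867

(0) 12|_2 = 2^(2 + 1) + 2^2 ↦ 3^(3 + 1) + 3^3|_3 = 108 ⇒ 107
(1) 107|_3 = 3^(3 + 1) + 2·3^2 + 2·3 + 2 ↦ 4^(4 + 1) + 2·4^2 + 2·4 + 2|_4 = 1066 ⇒ 1065
(2) 1065|_4 = 4^(4 + 1) + 2·4^2 + 2·4 + 1 ↦ 5^(5 + 1) + 2·5^2 + 2·5 + 1|_5 = 15686 ⇒ 15685
(3) 15685|_5 = 5^(5 + 1) + 2·5^2 + 2·5 ↦ 6^(6 + 1) + 2·6^2 + 2·6|_6 = 280020 ⇒ 280019
(4) 280019|_6 = 6^(6 + 1) + 2·6^2 + 6 + 5 ↦ 7^(7 + 1) + 2·7^2 + 7 + 5|_7 = 5764911 ⇒ 5764910
(5) 5764910|_7 = 7^(7 + 1) + 2·7^2 + 7 + 4 ↦ 8^(8 + 1) + 2·8^2 + 8 + 4|_8 = 134217868 ⇒ 134217867
(6) 134217867|_8 = 8^(8 + 1) + 2·8^2 + 8 + 3 ↦ 9^(9 + 1) + 2·9^2 + 9 + 3|_9 = 3486784575 ⇒ 3486784574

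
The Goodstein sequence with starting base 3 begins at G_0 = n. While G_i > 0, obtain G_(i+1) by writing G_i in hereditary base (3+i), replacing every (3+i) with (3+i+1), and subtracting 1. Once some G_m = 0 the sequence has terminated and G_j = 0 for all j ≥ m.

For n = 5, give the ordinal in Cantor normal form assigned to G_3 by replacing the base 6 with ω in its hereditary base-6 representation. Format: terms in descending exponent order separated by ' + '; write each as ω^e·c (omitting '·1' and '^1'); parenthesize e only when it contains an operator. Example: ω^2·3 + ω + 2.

[0] 5 ≡ 3 + 2 (base 3). Lift 4: 6. −1: 5.
[1] 5 ≡ 4 + 1 (base 4). Lift 5: 6. −1: 5.
[2] 5 ≡ 5 (base 5). Lift 6: 6. −1: 5.
[3] 5 ≡ 5 (base 6). Lift 7: 5. −1: 4.

5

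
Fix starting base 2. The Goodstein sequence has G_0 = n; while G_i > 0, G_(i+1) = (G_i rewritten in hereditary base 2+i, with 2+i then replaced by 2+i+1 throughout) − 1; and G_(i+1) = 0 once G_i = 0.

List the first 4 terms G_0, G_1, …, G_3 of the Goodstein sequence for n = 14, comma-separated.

base 2: 14 = 2^(2 + 1) + 2^2 + 2; at 3: 3^(3 + 1) + 3^3 + 3 = 111; next = 110
base 3: 110 = 3^(3 + 1) + 3^3 + 2; at 4: 4^(4 + 1) + 4^4 + 2 = 1282; next = 1281
base 4: 1281 = 4^(4 + 1) + 4^4 + 1; at 5: 5^(5 + 1) + 5^5 + 1 = 18751; next = 18750

14, 110, 1281, 18750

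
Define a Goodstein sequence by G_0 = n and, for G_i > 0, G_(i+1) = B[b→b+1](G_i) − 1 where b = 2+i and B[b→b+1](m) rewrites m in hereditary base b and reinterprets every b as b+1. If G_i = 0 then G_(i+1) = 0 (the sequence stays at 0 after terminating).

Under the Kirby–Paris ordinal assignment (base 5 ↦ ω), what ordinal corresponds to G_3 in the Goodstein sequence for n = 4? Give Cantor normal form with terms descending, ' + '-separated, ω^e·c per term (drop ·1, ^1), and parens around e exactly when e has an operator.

ω^2·2 + ω·2

(0) 4|_2 = 2^2 ↦ 3^3|_3 = 27 ⇒ 26
(1) 26|_3 = 2·3^2 + 2·3 + 2 ↦ 2·4^2 + 2·4 + 2|_4 = 42 ⇒ 41
(2) 41|_4 = 2·4^2 + 2·4 + 1 ↦ 2·5^2 + 2·5 + 1|_5 = 61 ⇒ 60
(3) 60|_5 = 2·5^2 + 2·5 ↦ 2·6^2 + 2·6|_6 = 84 ⇒ 83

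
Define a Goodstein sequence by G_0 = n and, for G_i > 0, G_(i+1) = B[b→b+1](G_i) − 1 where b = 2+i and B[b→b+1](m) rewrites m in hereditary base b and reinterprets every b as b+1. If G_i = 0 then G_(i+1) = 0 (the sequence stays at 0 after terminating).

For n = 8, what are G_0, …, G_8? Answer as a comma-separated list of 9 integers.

[0] 8 ≡ 2^(2 + 1) (base 2). Lift 3: 81. −1: 80.
[1] 80 ≡ 2·3^3 + 2·3^2 + 2·3 + 2 (base 3). Lift 4: 554. −1: 553.
[2] 553 ≡ 2·4^4 + 2·4^2 + 2·4 + 1 (base 4). Lift 5: 6311. −1: 6310.
[3] 6310 ≡ 2·5^5 + 2·5^2 + 2·5 (base 5). Lift 6: 93396. −1: 93395.
[4] 93395 ≡ 2·6^6 + 2·6^2 + 6 + 5 (base 6). Lift 7: 1647196. −1: 1647195.
[5] 1647195 ≡ 2·7^7 + 2·7^2 + 7 + 4 (base 7). Lift 8: 33554572. −1: 33554571.
[6] 33554571 ≡ 2·8^8 + 2·8^2 + 8 + 3 (base 8). Lift 9: 774841152. −1: 774841151.
[7] 774841151 ≡ 2·9^9 + 2·9^2 + 9 + 2 (base 9). Lift 10: 20000000212. −1: 20000000211.

8, 80, 553, 6310, 93395, 1647195, 33554571, 774841151, 20000000211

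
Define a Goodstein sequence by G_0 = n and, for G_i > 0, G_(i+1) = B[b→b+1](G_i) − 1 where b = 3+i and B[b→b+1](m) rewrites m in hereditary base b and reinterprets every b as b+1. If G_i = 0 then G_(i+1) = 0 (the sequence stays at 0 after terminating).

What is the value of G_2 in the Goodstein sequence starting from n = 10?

step 0: 10 = 3^2 + 1; sub 4 for 3: 4^2 + 1; = 17; G_1 = 17−1 = 16
step 1: 16 = 4^2; sub 5 for 4: 5^2; = 25; G_2 = 25−1 = 24
step 2: 24 = 4·5 + 4; sub 6 for 5: 4·6 + 4; = 28; G_3 = 28−1 = 27

24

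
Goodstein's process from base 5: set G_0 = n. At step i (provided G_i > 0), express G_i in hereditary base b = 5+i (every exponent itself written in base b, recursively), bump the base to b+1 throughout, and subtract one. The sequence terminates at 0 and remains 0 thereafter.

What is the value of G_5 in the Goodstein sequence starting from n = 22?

35

step 0: 22 = 4·5 + 2; sub 6 for 5: 4·6 + 2; = 26; G_1 = 26−1 = 25
step 1: 25 = 4·6 + 1; sub 7 for 6: 4·7 + 1; = 29; G_2 = 29−1 = 28
step 2: 28 = 4·7; sub 8 for 7: 4·8; = 32; G_3 = 32−1 = 31
step 3: 31 = 3·8 + 7; sub 9 for 8: 3·9 + 7; = 34; G_4 = 34−1 = 33
step 4: 33 = 3·9 + 6; sub 10 for 9: 3·10 + 6; = 36; G_5 = 36−1 = 35
step 5: 35 = 3·10 + 5; sub 11 for 10: 3·11 + 5; = 38; G_6 = 38−1 = 37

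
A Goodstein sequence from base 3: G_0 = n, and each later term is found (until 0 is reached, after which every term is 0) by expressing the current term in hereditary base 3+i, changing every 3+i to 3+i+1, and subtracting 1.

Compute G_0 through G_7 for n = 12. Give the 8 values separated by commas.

12, 19, 27, 37, 49, 63, 69, 75

i=0: 12 = 3^2 + 3 (b=3); 3→4: 4^2 + 4 = 20; 20−1 = 19
i=1: 19 = 4^2 + 3 (b=4); 4→5: 5^2 + 3 = 28; 28−1 = 27
i=2: 27 = 5^2 + 2 (b=5); 5→6: 6^2 + 2 = 38; 38−1 = 37
i=3: 37 = 6^2 + 1 (b=6); 6→7: 7^2 + 1 = 50; 50−1 = 49
i=4: 49 = 7^2 (b=7); 7→8: 8^2 = 64; 64−1 = 63
i=5: 63 = 7·8 + 7 (b=8); 8→9: 7·9 + 7 = 70; 70−1 = 69
i=6: 69 = 7·9 + 6 (b=9); 9→10: 7·10 + 6 = 76; 76−1 = 75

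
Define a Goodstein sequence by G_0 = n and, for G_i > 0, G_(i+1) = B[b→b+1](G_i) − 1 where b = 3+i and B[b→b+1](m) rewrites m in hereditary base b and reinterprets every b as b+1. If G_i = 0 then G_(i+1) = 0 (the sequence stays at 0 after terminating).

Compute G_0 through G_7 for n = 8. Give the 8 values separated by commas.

G_0=8  [base 3] 2·3 + 2  →[3↦4]→  2·4 + 2 = 10  −1 ⇒ G_1=9
G_1=9  [base 4] 2·4 + 1  →[4↦5]→  2·5 + 1 = 11  −1 ⇒ G_2=10
G_2=10  [base 5] 2·5  →[5↦6]→  2·6 = 12  −1 ⇒ G_3=11
G_3=11  [base 6] 6 + 5  →[6↦7]→  7 + 5 = 12  −1 ⇒ G_4=11
G_4=11  [base 7] 7 + 4  →[7↦8]→  8 + 4 = 12  −1 ⇒ G_5=11
G_5=11  [base 8] 8 + 3  →[8↦9]→  9 + 3 = 12  −1 ⇒ G_6=11
G_6=11  [base 9] 9 + 2  →[9↦10]→  10 + 2 = 12  −1 ⇒ G_7=11

8, 9, 10, 11, 11, 11, 11, 11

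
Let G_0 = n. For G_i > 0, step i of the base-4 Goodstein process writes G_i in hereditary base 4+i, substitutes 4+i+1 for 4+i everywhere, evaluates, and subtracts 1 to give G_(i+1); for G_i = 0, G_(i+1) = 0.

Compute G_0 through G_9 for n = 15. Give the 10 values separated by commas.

15, 17, 19, 21, 23, 24, 25, 26, 27, 28

i=0: 15 = 3·4 + 3 (b=4); 4→5: 3·5 + 3 = 18; 18−1 = 17
i=1: 17 = 3·5 + 2 (b=5); 5→6: 3·6 + 2 = 20; 20−1 = 19
i=2: 19 = 3·6 + 1 (b=6); 6→7: 3·7 + 1 = 22; 22−1 = 21
i=3: 21 = 3·7 (b=7); 7→8: 3·8 = 24; 24−1 = 23
i=4: 23 = 2·8 + 7 (b=8); 8→9: 2·9 + 7 = 25; 25−1 = 24
i=5: 24 = 2·9 + 6 (b=9); 9→10: 2·10 + 6 = 26; 26−1 = 25
i=6: 25 = 2·10 + 5 (b=10); 10→11: 2·11 + 5 = 27; 27−1 = 26
i=7: 26 = 2·11 + 4 (b=11); 11→12: 2·12 + 4 = 28; 28−1 = 27
i=8: 27 = 2·12 + 3 (b=12); 12→13: 2·13 + 3 = 29; 29−1 = 28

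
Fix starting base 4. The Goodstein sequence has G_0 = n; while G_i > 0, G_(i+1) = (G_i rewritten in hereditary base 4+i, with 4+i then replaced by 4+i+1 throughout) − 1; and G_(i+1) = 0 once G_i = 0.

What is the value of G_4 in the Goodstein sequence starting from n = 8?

9

(0) 8|_4 = 2·4 ↦ 2·5|_5 = 10 ⇒ 9
(1) 9|_5 = 5 + 4 ↦ 6 + 4|_6 = 10 ⇒ 9
(2) 9|_6 = 6 + 3 ↦ 7 + 3|_7 = 10 ⇒ 9
(3) 9|_7 = 7 + 2 ↦ 8 + 2|_8 = 10 ⇒ 9
(4) 9|_8 = 8 + 1 ↦ 9 + 1|_9 = 10 ⇒ 9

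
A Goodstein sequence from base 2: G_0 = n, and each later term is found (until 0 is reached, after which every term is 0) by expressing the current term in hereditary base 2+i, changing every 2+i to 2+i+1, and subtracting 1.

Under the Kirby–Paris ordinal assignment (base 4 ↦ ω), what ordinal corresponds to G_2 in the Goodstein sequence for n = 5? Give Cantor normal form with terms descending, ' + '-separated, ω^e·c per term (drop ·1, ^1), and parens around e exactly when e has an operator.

(0) 5|_2 = 2^2 + 1 ↦ 3^3 + 1|_3 = 28 ⇒ 27
(1) 27|_3 = 3^3 ↦ 4^4|_4 = 256 ⇒ 255
(2) 255|_4 = 3·4^3 + 3·4^2 + 3·4 + 3 ↦ 3·5^3 + 3·5^2 + 3·5 + 3|_5 = 468 ⇒ 467

ω^3·3 + ω^2·3 + ω·3 + 3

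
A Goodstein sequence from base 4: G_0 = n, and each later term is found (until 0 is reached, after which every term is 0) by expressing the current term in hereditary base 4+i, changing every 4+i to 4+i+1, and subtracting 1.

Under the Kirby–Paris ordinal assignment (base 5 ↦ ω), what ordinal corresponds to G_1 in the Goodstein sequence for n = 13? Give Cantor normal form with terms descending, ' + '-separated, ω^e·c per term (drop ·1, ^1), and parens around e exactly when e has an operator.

ω·3

G_0=13  [base 4] 3·4 + 1  →[4↦5]→  3·5 + 1 = 16  −1 ⇒ G_1=15
G_1=15  [base 5] 3·5  →[5↦6]→  3·6 = 18  −1 ⇒ G_2=17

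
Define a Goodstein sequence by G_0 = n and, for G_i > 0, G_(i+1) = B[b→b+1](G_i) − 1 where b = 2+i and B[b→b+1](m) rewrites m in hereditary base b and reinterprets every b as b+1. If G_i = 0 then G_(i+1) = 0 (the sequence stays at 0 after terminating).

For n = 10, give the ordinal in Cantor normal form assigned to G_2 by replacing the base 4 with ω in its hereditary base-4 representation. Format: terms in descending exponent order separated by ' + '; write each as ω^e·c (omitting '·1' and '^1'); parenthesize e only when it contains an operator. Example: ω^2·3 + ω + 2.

G_0=10  [base 2] 2^(2 + 1) + 2  →[2↦3]→  3^(3 + 1) + 3 = 84  −1 ⇒ G_1=83
G_1=83  [base 3] 3^(3 + 1) + 2  →[3↦4]→  4^(4 + 1) + 2 = 1026  −1 ⇒ G_2=1025

ω^(ω + 1) + 1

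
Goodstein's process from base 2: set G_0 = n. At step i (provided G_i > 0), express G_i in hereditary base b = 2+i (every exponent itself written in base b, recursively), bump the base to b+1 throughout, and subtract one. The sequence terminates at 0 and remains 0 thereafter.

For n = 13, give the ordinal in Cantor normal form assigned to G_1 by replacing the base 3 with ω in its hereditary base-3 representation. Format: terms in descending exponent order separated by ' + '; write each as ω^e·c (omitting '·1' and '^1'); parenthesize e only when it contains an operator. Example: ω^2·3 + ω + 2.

G_0=13  [base 2] 2^(2 + 1) + 2^2 + 1  →[2↦3]→  3^(3 + 1) + 3^3 + 1 = 109  −1 ⇒ G_1=108
G_1=108  [base 3] 3^(3 + 1) + 3^3  →[3↦4]→  4^(4 + 1) + 4^4 = 1280  −1 ⇒ G_2=1279

ω^(ω + 1) + ω^ω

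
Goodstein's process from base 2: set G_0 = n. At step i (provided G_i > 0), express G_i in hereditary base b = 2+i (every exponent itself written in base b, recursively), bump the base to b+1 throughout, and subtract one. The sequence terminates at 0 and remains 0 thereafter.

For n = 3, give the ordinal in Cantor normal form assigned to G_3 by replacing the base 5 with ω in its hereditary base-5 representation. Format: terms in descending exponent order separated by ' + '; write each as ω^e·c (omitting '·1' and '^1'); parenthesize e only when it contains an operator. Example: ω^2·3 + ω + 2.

G_0 = 3. HB_2(3) = 2 + 1. Bump = 4. G_1 = 3.
G_1 = 3. HB_3(3) = 3. Bump = 4. G_2 = 3.
G_2 = 3. HB_4(3) = 3. Bump = 3. G_3 = 2.

2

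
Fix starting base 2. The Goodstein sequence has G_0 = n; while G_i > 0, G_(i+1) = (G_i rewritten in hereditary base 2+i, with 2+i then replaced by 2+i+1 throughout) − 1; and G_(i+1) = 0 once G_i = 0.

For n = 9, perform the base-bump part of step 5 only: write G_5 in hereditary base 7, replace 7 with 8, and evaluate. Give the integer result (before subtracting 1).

50333400

G_0=9  [base 2] 2^(2 + 1) + 1  →[2↦3]→  3^(3 + 1) + 1 = 82  −1 ⇒ G_1=81
G_1=81  [base 3] 3^(3 + 1)  →[3↦4]→  4^(4 + 1) = 1024  −1 ⇒ G_2=1023
G_2=1023  [base 4] 3·4^4 + 3·4^3 + 3·4^2 + 3·4 + 3  →[4↦5]→  3·5^5 + 3·5^3 + 3·5^2 + 3·5 + 3 = 9843  −1 ⇒ G_3=9842
G_3=9842  [base 5] 3·5^5 + 3·5^3 + 3·5^2 + 3·5 + 2  →[5↦6]→  3·6^6 + 3·6^3 + 3·6^2 + 3·6 + 2 = 140744  −1 ⇒ G_4=140743
G_4=140743  [base 6] 3·6^6 + 3·6^3 + 3·6^2 + 3·6 + 1  →[6↦7]→  3·7^7 + 3·7^3 + 3·7^2 + 3·7 + 1 = 2471827  −1 ⇒ G_5=2471826
G_5=2471826  [base 7] 3·7^7 + 3·7^3 + 3·7^2 + 3·7  →[7↦8]→  3·8^8 + 3·8^3 + 3·8^2 + 3·8 = 50333400  −1 ⇒ G_6=50333399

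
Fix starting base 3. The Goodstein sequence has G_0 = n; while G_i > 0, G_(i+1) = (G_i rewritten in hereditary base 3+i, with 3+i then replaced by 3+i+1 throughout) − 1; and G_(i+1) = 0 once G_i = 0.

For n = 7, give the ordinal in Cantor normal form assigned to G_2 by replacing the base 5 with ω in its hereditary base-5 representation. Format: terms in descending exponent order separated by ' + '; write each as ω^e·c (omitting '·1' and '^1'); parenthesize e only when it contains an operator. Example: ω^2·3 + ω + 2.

ω + 4

base 3: 7 = 2·3 + 1; at 4: 2·4 + 1 = 9; next = 8
base 4: 8 = 2·4; at 5: 2·5 = 10; next = 9
base 5: 9 = 5 + 4; at 6: 6 + 4 = 10; next = 9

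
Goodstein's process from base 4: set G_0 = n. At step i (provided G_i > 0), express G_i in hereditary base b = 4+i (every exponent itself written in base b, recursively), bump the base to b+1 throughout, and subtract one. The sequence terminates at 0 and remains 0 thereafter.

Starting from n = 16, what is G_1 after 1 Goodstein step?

i=0: 16 = 4^2 (b=4); 4→5: 5^2 = 25; 25−1 = 24
i=1: 24 = 4·5 + 4 (b=5); 5→6: 4·6 + 4 = 28; 28−1 = 27

24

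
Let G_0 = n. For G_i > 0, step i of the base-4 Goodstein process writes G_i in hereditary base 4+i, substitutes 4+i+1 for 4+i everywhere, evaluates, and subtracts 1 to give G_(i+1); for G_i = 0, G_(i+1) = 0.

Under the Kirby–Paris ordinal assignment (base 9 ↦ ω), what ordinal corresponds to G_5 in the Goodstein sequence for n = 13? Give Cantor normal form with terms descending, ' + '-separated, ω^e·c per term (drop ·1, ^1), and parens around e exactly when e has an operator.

ω·2 + 2

13 —HB4→ 3·4 + 1 —bump→ 3·5 + 1 = 16 —(−1)→ 15
15 —HB5→ 3·5 —bump→ 3·6 = 18 —(−1)→ 17
17 —HB6→ 2·6 + 5 —bump→ 2·7 + 5 = 19 —(−1)→ 18
18 —HB7→ 2·7 + 4 —bump→ 2·8 + 4 = 20 —(−1)→ 19
19 —HB8→ 2·8 + 3 —bump→ 2·9 + 3 = 21 —(−1)→ 20
20 —HB9→ 2·9 + 2 —bump→ 2·10 + 2 = 22 —(−1)→ 21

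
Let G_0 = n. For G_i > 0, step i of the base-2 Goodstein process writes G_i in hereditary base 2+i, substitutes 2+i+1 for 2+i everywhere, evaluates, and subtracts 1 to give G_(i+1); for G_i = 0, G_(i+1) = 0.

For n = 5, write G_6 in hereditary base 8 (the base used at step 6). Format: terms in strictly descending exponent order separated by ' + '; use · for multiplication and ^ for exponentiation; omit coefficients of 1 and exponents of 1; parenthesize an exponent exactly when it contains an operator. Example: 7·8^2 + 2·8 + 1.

3·8^3 + 3·8^2 + 2·8 + 7

base 2: 5 = 2^2 + 1; at 3: 3^3 + 1 = 28; next = 27
base 3: 27 = 3^3; at 4: 4^4 = 256; next = 255
base 4: 255 = 3·4^3 + 3·4^2 + 3·4 + 3; at 5: 3·5^3 + 3·5^2 + 3·5 + 3 = 468; next = 467
base 5: 467 = 3·5^3 + 3·5^2 + 3·5 + 2; at 6: 3·6^3 + 3·6^2 + 3·6 + 2 = 776; next = 775
base 6: 775 = 3·6^3 + 3·6^2 + 3·6 + 1; at 7: 3·7^3 + 3·7^2 + 3·7 + 1 = 1198; next = 1197
base 7: 1197 = 3·7^3 + 3·7^2 + 3·7; at 8: 3·8^3 + 3·8^2 + 3·8 = 1752; next = 1751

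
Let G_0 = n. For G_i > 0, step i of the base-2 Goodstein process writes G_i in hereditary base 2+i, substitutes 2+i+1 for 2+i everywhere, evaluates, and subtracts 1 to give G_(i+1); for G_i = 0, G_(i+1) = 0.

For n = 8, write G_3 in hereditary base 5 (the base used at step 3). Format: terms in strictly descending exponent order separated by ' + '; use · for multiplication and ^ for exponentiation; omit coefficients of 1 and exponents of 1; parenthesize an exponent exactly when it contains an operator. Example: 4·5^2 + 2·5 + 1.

2·5^5 + 2·5^2 + 2·5

base 2: 8 = 2^(2 + 1); at 3: 3^(3 + 1) = 81; next = 80
base 3: 80 = 2·3^3 + 2·3^2 + 2·3 + 2; at 4: 2·4^4 + 2·4^2 + 2·4 + 2 = 554; next = 553
base 4: 553 = 2·4^4 + 2·4^2 + 2·4 + 1; at 5: 2·5^5 + 2·5^2 + 2·5 + 1 = 6311; next = 6310
base 5: 6310 = 2·5^5 + 2·5^2 + 2·5; at 6: 2·6^6 + 2·6^2 + 2·6 = 93396; next = 93395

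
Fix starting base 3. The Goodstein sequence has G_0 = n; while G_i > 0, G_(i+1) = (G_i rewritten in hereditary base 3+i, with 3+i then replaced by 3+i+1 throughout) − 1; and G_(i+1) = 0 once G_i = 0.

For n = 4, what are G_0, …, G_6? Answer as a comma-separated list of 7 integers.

4 —HB3→ 3 + 1 —bump→ 4 + 1 = 5 —(−1)→ 4
4 —HB4→ 4 —bump→ 5 = 5 —(−1)→ 4
4 —HB5→ 4 —bump→ 4 = 4 —(−1)→ 3
3 —HB6→ 3 —bump→ 3 = 3 —(−1)→ 2
2 —HB7→ 2 —bump→ 2 = 2 —(−1)→ 1
1 —HB8→ 1 —bump→ 1 = 1 —(−1)→ 0

4, 4, 4, 3, 2, 1, 0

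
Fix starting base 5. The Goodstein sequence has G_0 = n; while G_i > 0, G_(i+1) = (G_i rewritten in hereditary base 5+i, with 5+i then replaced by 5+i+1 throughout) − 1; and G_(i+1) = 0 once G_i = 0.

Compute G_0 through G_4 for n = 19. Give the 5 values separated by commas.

19, 21, 23, 25, 27

[0] 19 ≡ 3·5 + 4 (base 5). Lift 6: 22. −1: 21.
[1] 21 ≡ 3·6 + 3 (base 6). Lift 7: 24. −1: 23.
[2] 23 ≡ 3·7 + 2 (base 7). Lift 8: 26. −1: 25.
[3] 25 ≡ 3·8 + 1 (base 8). Lift 9: 28. −1: 27.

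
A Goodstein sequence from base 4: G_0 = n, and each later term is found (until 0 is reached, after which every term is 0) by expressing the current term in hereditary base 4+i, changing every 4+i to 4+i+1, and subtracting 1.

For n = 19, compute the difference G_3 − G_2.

i=0: 19 = 4^2 + 3 (b=4); 4→5: 5^2 + 3 = 28; 28−1 = 27
i=1: 27 = 5^2 + 2 (b=5); 5→6: 6^2 + 2 = 38; 38−1 = 37
i=2: 37 = 6^2 + 1 (b=6); 6→7: 7^2 + 1 = 50; 50−1 = 49

12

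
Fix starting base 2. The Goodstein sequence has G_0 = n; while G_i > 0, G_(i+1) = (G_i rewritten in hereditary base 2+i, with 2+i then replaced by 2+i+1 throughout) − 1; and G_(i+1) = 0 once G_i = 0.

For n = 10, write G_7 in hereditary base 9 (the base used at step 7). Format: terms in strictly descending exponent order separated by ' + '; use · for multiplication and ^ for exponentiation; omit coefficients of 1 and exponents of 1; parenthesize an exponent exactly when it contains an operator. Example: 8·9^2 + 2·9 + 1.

5·9^9 + 5·9^5 + 5·9^4 + 5·9^3 + 5·9^2 + 5·9 + 2

G_0=10  [base 2] 2^(2 + 1) + 2  →[2↦3]→  3^(3 + 1) + 3 = 84  −1 ⇒ G_1=83
G_1=83  [base 3] 3^(3 + 1) + 2  →[3↦4]→  4^(4 + 1) + 2 = 1026  −1 ⇒ G_2=1025
G_2=1025  [base 4] 4^(4 + 1) + 1  →[4↦5]→  5^(5 + 1) + 1 = 15626  −1 ⇒ G_3=15625
G_3=15625  [base 5] 5^(5 + 1)  →[5↦6]→  6^(6 + 1) = 279936  −1 ⇒ G_4=279935
G_4=279935  [base 6] 5·6^6 + 5·6^5 + 5·6^4 + 5·6^3 + 5·6^2 + 5·6 + 5  →[6↦7]→  5·7^7 + 5·7^5 + 5·7^4 + 5·7^3 + 5·7^2 + 5·7 + 5 = 4215755  −1 ⇒ G_5=4215754
G_5=4215754  [base 7] 5·7^7 + 5·7^5 + 5·7^4 + 5·7^3 + 5·7^2 + 5·7 + 4  →[7↦8]→  5·8^8 + 5·8^5 + 5·8^4 + 5·8^3 + 5·8^2 + 5·8 + 4 = 84073324  −1 ⇒ G_6=84073323
G_6=84073323  [base 8] 5·8^8 + 5·8^5 + 5·8^4 + 5·8^3 + 5·8^2 + 5·8 + 3  →[8↦9]→  5·9^9 + 5·9^5 + 5·9^4 + 5·9^3 + 5·9^2 + 5·9 + 3 = 1937434593  −1 ⇒ G_7=1937434592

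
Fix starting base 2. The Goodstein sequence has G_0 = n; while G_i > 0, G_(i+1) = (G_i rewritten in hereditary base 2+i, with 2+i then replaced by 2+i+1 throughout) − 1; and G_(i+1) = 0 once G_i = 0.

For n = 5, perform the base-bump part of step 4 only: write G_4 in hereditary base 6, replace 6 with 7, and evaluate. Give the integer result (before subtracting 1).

G_0 = 5. HB_2(5) = 2^2 + 1. Bump = 28. G_1 = 27.
G_1 = 27. HB_3(27) = 3^3. Bump = 256. G_2 = 255.
G_2 = 255. HB_4(255) = 3·4^3 + 3·4^2 + 3·4 + 3. Bump = 468. G_3 = 467.
G_3 = 467. HB_5(467) = 3·5^3 + 3·5^2 + 3·5 + 2. Bump = 776. G_4 = 775.
G_4 = 775. HB_6(775) = 3·6^3 + 3·6^2 + 3·6 + 1. Bump = 1198. G_5 = 1197.

1198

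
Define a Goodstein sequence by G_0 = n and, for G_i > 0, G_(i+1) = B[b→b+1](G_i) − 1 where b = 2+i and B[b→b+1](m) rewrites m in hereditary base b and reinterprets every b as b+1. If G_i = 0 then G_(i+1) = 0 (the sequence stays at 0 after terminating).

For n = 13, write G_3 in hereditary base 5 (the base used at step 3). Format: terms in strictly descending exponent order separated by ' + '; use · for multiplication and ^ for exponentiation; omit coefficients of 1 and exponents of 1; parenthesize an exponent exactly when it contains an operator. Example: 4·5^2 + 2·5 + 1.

(0) 13|_2 = 2^(2 + 1) + 2^2 + 1 ↦ 3^(3 + 1) + 3^3 + 1|_3 = 109 ⇒ 108
(1) 108|_3 = 3^(3 + 1) + 3^3 ↦ 4^(4 + 1) + 4^4|_4 = 1280 ⇒ 1279
(2) 1279|_4 = 4^(4 + 1) + 3·4^3 + 3·4^2 + 3·4 + 3 ↦ 5^(5 + 1) + 3·5^3 + 3·5^2 + 3·5 + 3|_5 = 16093 ⇒ 16092

5^(5 + 1) + 3·5^3 + 3·5^2 + 3·5 + 2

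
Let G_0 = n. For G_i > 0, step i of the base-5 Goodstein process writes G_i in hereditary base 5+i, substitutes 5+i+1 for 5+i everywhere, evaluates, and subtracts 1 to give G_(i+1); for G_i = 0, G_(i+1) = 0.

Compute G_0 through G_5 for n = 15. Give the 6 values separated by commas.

i=0: 15 = 3·5 (b=5); 5→6: 3·6 = 18; 18−1 = 17
i=1: 17 = 2·6 + 5 (b=6); 6→7: 2·7 + 5 = 19; 19−1 = 18
i=2: 18 = 2·7 + 4 (b=7); 7→8: 2·8 + 4 = 20; 20−1 = 19
i=3: 19 = 2·8 + 3 (b=8); 8→9: 2·9 + 3 = 21; 21−1 = 20
i=4: 20 = 2·9 + 2 (b=9); 9→10: 2·10 + 2 = 22; 22−1 = 21

15, 17, 18, 19, 20, 21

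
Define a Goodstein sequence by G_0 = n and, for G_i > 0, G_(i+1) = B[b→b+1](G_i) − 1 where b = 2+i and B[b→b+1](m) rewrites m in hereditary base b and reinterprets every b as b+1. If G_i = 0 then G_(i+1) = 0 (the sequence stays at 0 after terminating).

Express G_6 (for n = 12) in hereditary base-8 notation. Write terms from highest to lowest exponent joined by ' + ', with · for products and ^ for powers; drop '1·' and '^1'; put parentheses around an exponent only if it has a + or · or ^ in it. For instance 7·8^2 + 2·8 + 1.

i=0: 12 = 2^(2 + 1) + 2^2 (b=2); 2→3: 3^(3 + 1) + 3^3 = 108; 108−1 = 107
i=1: 107 = 3^(3 + 1) + 2·3^2 + 2·3 + 2 (b=3); 3→4: 4^(4 + 1) + 2·4^2 + 2·4 + 2 = 1066; 1066−1 = 1065
i=2: 1065 = 4^(4 + 1) + 2·4^2 + 2·4 + 1 (b=4); 4→5: 5^(5 + 1) + 2·5^2 + 2·5 + 1 = 15686; 15686−1 = 15685
i=3: 15685 = 5^(5 + 1) + 2·5^2 + 2·5 (b=5); 5→6: 6^(6 + 1) + 2·6^2 + 2·6 = 280020; 280020−1 = 280019
i=4: 280019 = 6^(6 + 1) + 2·6^2 + 6 + 5 (b=6); 6→7: 7^(7 + 1) + 2·7^2 + 7 + 5 = 5764911; 5764911−1 = 5764910
i=5: 5764910 = 7^(7 + 1) + 2·7^2 + 7 + 4 (b=7); 7→8: 8^(8 + 1) + 2·8^2 + 8 + 4 = 134217868; 134217868−1 = 134217867
i=6: 134217867 = 8^(8 + 1) + 2·8^2 + 8 + 3 (b=8); 8→9: 9^(9 + 1) + 2·9^2 + 9 + 3 = 3486784575; 3486784575−1 = 3486784574

8^(8 + 1) + 2·8^2 + 8 + 3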